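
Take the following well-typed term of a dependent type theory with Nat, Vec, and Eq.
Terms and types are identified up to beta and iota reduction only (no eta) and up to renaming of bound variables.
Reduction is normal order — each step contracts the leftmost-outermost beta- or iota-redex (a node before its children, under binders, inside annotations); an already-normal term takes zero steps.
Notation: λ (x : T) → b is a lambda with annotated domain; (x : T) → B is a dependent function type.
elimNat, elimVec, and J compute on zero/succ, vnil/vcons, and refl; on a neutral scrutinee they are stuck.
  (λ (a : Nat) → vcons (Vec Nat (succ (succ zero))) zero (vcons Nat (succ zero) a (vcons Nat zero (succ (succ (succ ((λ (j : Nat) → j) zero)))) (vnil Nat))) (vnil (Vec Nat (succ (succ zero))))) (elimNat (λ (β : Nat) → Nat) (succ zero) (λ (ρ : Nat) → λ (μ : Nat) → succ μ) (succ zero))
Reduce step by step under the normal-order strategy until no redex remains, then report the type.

reduction (normal order):
  (λ (a : Nat) → vcons (Vec Nat (succ (succ zero))) zero (vcons Nat (succ zero) a (vcons Nat zero (succ (succ (succ ((λ (j : Nat) → j) zero)))) (vnil Nat))) (vnil (Vec Nat (succ (succ zero))))) (elimNat (λ (β : Nat) → Nat) (succ zero) (λ (ρ : Nat) → λ (μ : Nat) → succ μ) (succ zero))
  ~> vcons (Vec Nat (succ (succ zero))) zero (vcons Nat (succ zero) (elimNat (λ (a : Nat) → Nat) (succ zero) (λ (j : Nat) → λ (β : Nat) → succ β) (succ zero)) (vcons Nat zero (succ (succ (succ ((λ (ρ : Nat) → ρ) zero)))) (vnil Nat))) (vnil (Vec Nat (succ (succ zero))))
  ~> vcons (Vec Nat (succ (succ zero))) zero (vcons Nat (succ zero) ((λ (a : Nat) → λ (j : Nat) → succ j) zero (elimNat (λ (β : Nat) → Nat) (succ zero) (λ (ρ : Nat) → λ (μ : Nat) → succ μ) zero)) (vcons Nat zero (succ (succ (succ ((λ (m : Nat) → m) zero)))) (vnil Nat))) (vnil (Vec Nat (succ (succ zero))))
  ~> vcons (Vec Nat (succ (succ zero))) zero (vcons Nat (succ zero) ((λ (a : Nat) → succ a) (elimNat (λ (j : Nat) → Nat) (succ zero) (λ (β : Nat) → λ (ρ : Nat) → succ ρ) zero)) (vcons Nat zero (succ (succ (succ ((λ (μ : Nat) → μ) zero)))) (vnil Nat))) (vnil (Vec Nat (succ (succ zero))))
  ~> vcons (Vec Nat (succ (succ zero))) zero (vcons Nat (succ zero) (succ (elimNat (λ (a : Nat) → Nat) (succ zero) (λ (j : Nat) → λ (β : Nat) → succ β) zero)) (vcons Nat zero (succ (succ (succ ((λ (ρ : Nat) → ρ) zero)))) (vnil Nat))) (vnil (Vec Nat (succ (succ zero))))
  ~> vcons (Vec Nat (succ (succ zero))) zero (vcons Nat (succ zero) (succ (succ zero)) (vcons Nat zero (succ (succ (succ ((λ (a : Nat) → a) zero)))) (vnil Nat))) (vnil (Vec Nat (succ (succ zero))))
  ~> vcons (Vec Nat (succ (succ zero))) zero (vcons Nat (succ zero) (succ (succ zero)) (vcons Nat zero (succ (succ (succ zero))) (vnil Nat))) (vnil (Vec Nat (succ (succ zero))))
inferred type:
  Vec (Vec Nat (succ (succ zero))) (succ zero)


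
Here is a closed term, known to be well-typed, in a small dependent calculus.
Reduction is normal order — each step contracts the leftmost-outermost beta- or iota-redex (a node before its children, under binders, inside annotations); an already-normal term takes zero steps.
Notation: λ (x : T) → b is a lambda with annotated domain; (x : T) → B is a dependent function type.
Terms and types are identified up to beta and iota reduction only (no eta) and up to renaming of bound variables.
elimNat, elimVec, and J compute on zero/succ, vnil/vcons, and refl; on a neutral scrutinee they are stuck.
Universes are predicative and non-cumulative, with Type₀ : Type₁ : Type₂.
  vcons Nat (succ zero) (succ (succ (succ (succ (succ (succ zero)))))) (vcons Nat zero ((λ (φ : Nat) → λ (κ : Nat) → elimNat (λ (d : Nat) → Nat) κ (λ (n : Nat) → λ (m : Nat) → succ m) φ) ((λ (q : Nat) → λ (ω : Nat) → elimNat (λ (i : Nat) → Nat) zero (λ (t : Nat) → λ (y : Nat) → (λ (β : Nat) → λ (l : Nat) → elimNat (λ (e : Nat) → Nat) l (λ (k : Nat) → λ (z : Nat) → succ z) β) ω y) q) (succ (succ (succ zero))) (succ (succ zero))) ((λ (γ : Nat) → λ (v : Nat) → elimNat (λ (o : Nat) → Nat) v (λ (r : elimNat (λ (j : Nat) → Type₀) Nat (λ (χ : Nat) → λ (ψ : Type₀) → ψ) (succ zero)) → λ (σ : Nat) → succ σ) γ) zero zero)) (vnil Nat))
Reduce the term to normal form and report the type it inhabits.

normal form:
  vcons Nat (succ zero) (succ (succ (succ (succ (succ (succ zero)))))) (vcons Nat zero (succ (succ (succ (succ (succ (succ zero)))))) (vnil Nat))
the term's type:
  Vec Nat (succ (succ zero))
observation: 63 normal-order steps separate the term from its normal form.


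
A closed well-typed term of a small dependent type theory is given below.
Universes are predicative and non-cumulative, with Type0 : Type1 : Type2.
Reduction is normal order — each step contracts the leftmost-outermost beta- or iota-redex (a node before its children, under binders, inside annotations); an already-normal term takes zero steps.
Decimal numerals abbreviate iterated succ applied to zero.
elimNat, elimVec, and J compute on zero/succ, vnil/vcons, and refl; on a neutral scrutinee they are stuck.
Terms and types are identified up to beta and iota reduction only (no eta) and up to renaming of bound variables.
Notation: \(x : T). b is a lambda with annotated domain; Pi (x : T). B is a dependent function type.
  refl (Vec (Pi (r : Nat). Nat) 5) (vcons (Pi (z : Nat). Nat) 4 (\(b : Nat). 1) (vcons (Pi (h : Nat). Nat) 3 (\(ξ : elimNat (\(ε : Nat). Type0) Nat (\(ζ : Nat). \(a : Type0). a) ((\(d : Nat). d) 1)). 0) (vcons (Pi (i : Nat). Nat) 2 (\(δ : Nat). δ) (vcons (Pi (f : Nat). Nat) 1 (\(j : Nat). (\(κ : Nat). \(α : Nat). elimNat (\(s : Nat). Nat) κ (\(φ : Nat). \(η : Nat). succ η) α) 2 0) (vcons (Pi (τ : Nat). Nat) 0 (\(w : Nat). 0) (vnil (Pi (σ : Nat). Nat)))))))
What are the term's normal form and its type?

resulting normal form:
  refl (Vec (Pi (r : Nat). Nat) 5) (vcons (Pi (z : Nat). Nat) 4 (\(b : Nat). 1) (vcons (Pi (h : Nat). Nat) 3 (\(ξ : Nat). 0) (vcons (Pi (ε : Nat). Nat) 2 (\(ζ : Nat). ζ) (vcons (Pi (a : Nat). Nat) 1 (\(d : Nat). 2) (vcons (Pi (i : Nat). Nat) 0 (\(δ : Nat). 0) (vnil (Pi (f : Nat). Nat)))))))
the term's type:
  Eq (Vec (Pi (r : Nat). Nat) 5) (vcons (Pi (z : Nat). Nat) 4 (\(b : Nat). 1) (vcons (Pi (h : Nat). Nat) 3 (\(ξ : Nat). 0) (vcons (Pi (ε : Nat). Nat) 2 (\(ζ : Nat). ζ) (vcons (Pi (a : Nat). Nat) 1 (\(d : Nat). 2) (vcons (Pi (i : Nat). Nat) 0 (\(δ : Nat). 0) (vnil (Pi (f : Nat). Nat))))))) (vcons (Pi (j : Nat). Nat) 4 (\(κ : Nat). 1) (vcons (Pi (α : Nat). Nat) 3 (\(s : Nat). 0) (vcons (Pi (φ : Nat). Nat) 2 (\(η : Nat). η) (vcons (Pi (τ : Nat). Nat) 1 (\(w : Nat). 2) (vcons (Pi (σ : Nat). Nat) 0 (\(x : Nat). 0) (vnil (Pi (t : Nat). Nat)))))))
observation: the term reaches its normal form after 8 normal-order steps.


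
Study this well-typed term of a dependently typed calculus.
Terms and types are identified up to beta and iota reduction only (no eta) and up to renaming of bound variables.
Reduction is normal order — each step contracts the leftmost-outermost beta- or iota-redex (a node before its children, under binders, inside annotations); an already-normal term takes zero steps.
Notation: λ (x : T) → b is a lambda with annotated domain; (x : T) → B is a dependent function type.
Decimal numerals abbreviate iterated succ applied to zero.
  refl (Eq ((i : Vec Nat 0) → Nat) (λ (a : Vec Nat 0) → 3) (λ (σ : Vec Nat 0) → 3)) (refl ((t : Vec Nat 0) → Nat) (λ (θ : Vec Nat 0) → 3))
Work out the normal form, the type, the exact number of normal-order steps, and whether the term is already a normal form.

reduced normal form:
  refl (Eq ((i : Vec Nat 0) → Nat) (λ (a : Vec Nat 0) → 3) (λ (σ : Vec Nat 0) → 3)) (refl ((t : Vec Nat 0) → Nat) (λ (θ : Vec Nat 0) → 3))
inferred type:
  Eq (Eq ((i : Vec Nat 0) → Nat) (λ (a : Vec Nat 0) → 3) (λ (σ : Vec Nat 0) → 3)) (refl ((t : Vec Nat 0) → Nat) (λ (θ : Vec Nat 0) → 3)) (refl ((δ : Vec Nat 0) → Nat) (λ (n : Vec Nat 0) → 3))
steps to reach normal form (normal order): 0
already normal: yes


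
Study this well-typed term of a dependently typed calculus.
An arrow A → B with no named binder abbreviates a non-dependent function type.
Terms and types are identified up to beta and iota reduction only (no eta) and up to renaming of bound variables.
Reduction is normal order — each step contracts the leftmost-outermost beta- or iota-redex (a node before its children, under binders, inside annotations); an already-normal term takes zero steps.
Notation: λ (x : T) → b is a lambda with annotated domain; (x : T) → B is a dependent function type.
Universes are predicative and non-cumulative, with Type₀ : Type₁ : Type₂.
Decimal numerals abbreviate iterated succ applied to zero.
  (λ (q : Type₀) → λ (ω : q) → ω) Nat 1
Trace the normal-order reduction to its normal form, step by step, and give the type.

normal-order reduction sequence:
  (λ (q : Type₀) → λ (ω : q) → ω) Nat 1
  ~> (λ (q : Nat) → q) 1
  ~> 1
type:
  Nat


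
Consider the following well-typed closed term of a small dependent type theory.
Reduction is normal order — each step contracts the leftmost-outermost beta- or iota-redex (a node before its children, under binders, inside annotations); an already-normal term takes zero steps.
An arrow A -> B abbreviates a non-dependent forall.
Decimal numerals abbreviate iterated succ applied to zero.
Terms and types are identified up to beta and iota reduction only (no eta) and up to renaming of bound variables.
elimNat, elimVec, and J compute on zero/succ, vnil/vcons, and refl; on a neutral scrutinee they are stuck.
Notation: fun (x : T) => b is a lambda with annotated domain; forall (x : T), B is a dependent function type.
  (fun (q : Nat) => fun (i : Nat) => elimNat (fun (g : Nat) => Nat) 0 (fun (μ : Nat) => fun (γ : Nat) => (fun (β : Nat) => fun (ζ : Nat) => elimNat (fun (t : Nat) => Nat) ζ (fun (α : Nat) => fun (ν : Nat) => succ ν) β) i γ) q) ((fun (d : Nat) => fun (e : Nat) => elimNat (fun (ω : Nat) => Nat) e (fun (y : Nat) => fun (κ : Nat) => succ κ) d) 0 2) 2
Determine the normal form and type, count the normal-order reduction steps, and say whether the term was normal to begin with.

normal form:
  4
the term's type:
  Nat
steps to reach normal form (normal order): 21
term was already normal: no
first redex: a beta-redex


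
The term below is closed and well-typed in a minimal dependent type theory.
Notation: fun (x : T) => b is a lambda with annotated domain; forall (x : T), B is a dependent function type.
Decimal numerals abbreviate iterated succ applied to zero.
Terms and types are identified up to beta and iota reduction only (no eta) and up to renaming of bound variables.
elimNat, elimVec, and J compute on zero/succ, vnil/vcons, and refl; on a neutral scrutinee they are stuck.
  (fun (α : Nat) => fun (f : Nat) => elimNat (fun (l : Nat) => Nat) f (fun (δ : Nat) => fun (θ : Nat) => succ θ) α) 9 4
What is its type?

inferred type:
  Nat


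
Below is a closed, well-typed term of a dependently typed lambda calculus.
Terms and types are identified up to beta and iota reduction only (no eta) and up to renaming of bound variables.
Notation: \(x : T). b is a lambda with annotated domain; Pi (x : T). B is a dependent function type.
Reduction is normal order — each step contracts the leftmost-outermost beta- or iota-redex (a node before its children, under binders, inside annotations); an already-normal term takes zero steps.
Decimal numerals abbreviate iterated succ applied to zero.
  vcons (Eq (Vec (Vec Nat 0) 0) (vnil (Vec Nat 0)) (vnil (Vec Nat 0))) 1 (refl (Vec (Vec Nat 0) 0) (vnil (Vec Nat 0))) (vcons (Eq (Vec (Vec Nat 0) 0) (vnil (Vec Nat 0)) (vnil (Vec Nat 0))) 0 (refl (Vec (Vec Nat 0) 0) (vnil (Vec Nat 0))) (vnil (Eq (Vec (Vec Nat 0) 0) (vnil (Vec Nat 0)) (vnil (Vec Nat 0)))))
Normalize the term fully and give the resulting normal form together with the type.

normal form:
  vcons (Eq (Vec (Vec Nat 0) 0) (vnil (Vec Nat 0)) (vnil (Vec Nat 0))) 1 (refl (Vec (Vec Nat 0) 0) (vnil (Vec Nat 0))) (vcons (Eq (Vec (Vec Nat 0) 0) (vnil (Vec Nat 0)) (vnil (Vec Nat 0))) 0 (refl (Vec (Vec Nat 0) 0) (vnil (Vec Nat 0))) (vnil (Eq (Vec (Vec Nat 0) 0) (vnil (Vec Nat 0)) (vnil (Vec Nat 0)))))
the term's type:
  Vec (Eq (Vec (Vec Nat 0) 0) (vnil (Vec Nat 0)) (vnil (Vec Nat 0))) 2


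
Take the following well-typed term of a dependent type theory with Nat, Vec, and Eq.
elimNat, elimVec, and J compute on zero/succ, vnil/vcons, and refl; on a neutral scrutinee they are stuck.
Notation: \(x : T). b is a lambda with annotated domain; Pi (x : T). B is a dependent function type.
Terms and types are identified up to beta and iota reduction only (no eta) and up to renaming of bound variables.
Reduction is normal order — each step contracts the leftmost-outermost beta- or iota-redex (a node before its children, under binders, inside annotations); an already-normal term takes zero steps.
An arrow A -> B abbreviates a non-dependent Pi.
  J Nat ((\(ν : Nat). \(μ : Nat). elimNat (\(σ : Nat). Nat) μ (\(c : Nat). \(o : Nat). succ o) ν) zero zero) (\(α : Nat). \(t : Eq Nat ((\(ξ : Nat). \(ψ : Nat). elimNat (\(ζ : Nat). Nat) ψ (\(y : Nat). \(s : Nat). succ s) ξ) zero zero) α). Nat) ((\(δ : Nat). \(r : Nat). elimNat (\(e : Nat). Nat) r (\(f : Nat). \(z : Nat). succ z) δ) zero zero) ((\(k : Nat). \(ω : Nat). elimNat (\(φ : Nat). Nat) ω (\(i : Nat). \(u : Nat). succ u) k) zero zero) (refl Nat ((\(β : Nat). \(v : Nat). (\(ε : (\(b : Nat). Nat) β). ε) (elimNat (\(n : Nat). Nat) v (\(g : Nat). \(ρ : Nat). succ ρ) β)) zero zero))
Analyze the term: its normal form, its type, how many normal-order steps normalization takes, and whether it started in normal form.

resulting normal form:
  zero
type:
  Nat
normal-order step count: 4
term was already normal: no
first redex: a J iota-redex


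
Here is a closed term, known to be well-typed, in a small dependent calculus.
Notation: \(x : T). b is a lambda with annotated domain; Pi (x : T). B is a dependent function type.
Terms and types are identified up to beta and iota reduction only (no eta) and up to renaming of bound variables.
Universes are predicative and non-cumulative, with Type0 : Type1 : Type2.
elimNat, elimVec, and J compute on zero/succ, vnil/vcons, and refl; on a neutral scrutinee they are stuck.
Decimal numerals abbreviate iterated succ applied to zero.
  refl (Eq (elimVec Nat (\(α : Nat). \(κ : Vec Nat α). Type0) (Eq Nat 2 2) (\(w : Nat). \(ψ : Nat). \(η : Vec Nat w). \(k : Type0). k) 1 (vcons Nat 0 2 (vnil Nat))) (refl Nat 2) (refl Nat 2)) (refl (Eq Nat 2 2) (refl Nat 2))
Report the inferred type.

the term's type:
  Eq (Eq (Eq Nat 2 2) (refl Nat 2) (refl Nat 2)) (refl (Eq Nat 2 2) (refl Nat 2)) (refl (Eq Nat 2 2) (refl Nat 2))


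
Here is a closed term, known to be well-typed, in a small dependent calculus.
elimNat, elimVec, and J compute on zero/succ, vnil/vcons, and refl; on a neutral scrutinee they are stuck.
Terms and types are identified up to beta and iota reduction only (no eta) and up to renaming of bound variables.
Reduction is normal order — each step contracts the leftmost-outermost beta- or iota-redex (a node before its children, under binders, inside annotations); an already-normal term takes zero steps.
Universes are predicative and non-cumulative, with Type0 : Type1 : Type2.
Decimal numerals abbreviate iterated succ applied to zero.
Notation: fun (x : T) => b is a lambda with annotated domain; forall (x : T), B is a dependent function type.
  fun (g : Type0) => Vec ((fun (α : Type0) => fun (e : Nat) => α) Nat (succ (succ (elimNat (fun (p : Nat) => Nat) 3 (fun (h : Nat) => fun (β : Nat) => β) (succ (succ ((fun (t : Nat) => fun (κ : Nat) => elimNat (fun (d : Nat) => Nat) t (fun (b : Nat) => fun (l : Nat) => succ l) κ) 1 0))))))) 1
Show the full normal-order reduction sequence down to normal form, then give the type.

normal-order reduction sequence:
  fun (g : Type0) => Vec ((fun (α : Type0) => fun (e : Nat) => α) Nat (succ (succ (elimNat (fun (p : Nat) => Nat) 3 (fun (h : Nat) => fun (β : Nat) => β) (succ (succ ((fun (t : Nat) => fun (κ : Nat) => elimNat (fun (d : Nat) => Nat) t (fun (b : Nat) => fun (l : Nat) => succ l) κ) 1 0))))))) 1
  ~> fun (g : Type0) => Vec ((fun (α : Nat) => Nat) (succ (succ (elimNat (fun (e : Nat) => Nat) 3 (fun (p : Nat) => fun (h : Nat) => h) (succ (succ ((fun (β : Nat) => fun (t : Nat) => elimNat (fun (κ : Nat) => Nat) β (fun (d : Nat) => fun (b : Nat) => succ b) t) 1 0))))))) 1
  ~> fun (g : Type0) => Vec Nat 1
type:
  forall (g : Type0), Type0


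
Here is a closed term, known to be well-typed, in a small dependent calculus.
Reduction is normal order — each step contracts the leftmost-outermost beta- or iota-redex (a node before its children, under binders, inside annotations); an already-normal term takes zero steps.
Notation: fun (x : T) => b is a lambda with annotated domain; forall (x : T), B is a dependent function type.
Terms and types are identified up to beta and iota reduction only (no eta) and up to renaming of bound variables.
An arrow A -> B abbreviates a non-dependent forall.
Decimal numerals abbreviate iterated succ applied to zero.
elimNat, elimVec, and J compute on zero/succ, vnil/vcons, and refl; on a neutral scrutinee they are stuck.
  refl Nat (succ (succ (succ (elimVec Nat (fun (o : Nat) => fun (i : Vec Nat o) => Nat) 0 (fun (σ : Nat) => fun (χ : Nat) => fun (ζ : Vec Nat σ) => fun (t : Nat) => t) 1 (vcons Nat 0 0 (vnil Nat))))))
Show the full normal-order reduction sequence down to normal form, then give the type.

normal-order reduction:
  refl Nat (succ (succ (succ (elimVec Nat (fun (o : Nat) => fun (i : Vec Nat o) => Nat) 0 (fun (σ : Nat) => fun (χ : Nat) => fun (ζ : Vec Nat σ) => fun (t : Nat) => t) 1 (vcons Nat 0 0 (vnil Nat))))))
  ~> refl Nat (succ (succ (succ ((fun (o : Nat) => fun (i : Nat) => fun (σ : Vec Nat o) => fun (χ : Nat) => χ) 0 0 (vnil Nat) (elimVec Nat (fun (ζ : Nat) => fun (t : Vec Nat ζ) => Nat) 0 (fun (h : Nat) => fun (ν : Nat) => fun (x : Vec Nat h) => fun (r : Nat) => r) 0 (vnil Nat))))))
  ~> refl Nat (succ (succ (succ ((fun (o : Nat) => fun (i : Vec Nat 0) => fun (σ : Nat) => σ) 0 (vnil Nat) (elimVec Nat (fun (χ : Nat) => fun (ζ : Vec Nat χ) => Nat) 0 (fun (t : Nat) => fun (h : Nat) => fun (ν : Vec Nat t) => fun (x : Nat) => x) 0 (vnil Nat))))))
  ~> refl Nat (succ (succ (succ ((fun (o : Vec Nat 0) => fun (i : Nat) => i) (vnil Nat) (elimVec Nat (fun (σ : Nat) => fun (χ : Vec Nat σ) => Nat) 0 (fun (ζ : Nat) => fun (t : Nat) => fun (h : Vec Nat ζ) => fun (ν : Nat) => ν) 0 (vnil Nat))))))
  ~> refl Nat (succ (succ (succ ((fun (o : Nat) => o) (elimVec Nat (fun (i : Nat) => fun (σ : Vec Nat i) => Nat) 0 (fun (χ : Nat) => fun (ζ : Nat) => fun (t : Vec Nat χ) => fun (h : Nat) => h) 0 (vnil Nat))))))
  ~> refl Nat (succ (succ (succ (elimVec Nat (fun (o : Nat) => fun (i : Vec Nat o) => Nat) 0 (fun (σ : Nat) => fun (χ : Nat) => fun (ζ : Vec Nat σ) => fun (t : Nat) => t) 0 (vnil Nat)))))
  ~> refl Nat 3
inferred type:
  Eq Nat 3 3


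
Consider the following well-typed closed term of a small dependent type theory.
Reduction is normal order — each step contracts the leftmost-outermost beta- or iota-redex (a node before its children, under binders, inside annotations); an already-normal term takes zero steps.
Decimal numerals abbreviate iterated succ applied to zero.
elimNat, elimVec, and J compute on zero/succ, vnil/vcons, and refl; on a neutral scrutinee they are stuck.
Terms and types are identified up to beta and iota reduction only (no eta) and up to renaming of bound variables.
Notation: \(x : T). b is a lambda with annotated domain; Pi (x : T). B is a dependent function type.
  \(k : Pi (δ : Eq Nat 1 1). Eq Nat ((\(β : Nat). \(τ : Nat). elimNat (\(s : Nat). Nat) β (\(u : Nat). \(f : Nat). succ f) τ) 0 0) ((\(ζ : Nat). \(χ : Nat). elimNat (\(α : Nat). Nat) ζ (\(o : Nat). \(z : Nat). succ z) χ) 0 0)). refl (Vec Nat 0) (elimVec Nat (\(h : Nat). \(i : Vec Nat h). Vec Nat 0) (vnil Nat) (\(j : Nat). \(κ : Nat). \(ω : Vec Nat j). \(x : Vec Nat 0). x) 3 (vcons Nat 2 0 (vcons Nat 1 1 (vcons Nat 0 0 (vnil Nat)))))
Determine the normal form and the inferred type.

resulting normal form:
  \(k : Pi (δ : Eq Nat 1 1). Eq Nat 0 0). refl (Vec Nat 0) (vnil Nat)
inferred type:
  Pi (k : Pi (δ : Eq Nat 1 1). Eq Nat 0 0). Eq (Vec Nat 0) (vnil Nat) (vnil Nat)
observation: 22 normal-order steps normalize the term, beginning with a beta-redex.


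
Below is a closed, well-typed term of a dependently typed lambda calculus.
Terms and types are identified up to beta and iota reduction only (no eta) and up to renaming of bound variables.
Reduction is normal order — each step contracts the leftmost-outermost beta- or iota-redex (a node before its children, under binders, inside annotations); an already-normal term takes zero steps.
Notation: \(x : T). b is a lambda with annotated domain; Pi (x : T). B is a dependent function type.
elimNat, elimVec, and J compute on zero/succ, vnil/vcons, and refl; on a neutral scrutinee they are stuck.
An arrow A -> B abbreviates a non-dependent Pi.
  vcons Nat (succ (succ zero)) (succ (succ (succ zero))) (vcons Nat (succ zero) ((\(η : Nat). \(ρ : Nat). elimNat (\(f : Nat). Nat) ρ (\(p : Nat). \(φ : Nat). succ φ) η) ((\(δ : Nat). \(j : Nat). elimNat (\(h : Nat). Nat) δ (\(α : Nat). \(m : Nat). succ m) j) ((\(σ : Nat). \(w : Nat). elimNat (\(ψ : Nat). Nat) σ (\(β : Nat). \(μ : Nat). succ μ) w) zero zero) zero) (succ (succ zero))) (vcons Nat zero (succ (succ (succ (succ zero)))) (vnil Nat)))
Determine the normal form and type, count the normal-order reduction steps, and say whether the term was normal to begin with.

resulting normal form:
  vcons Nat (succ (succ zero)) (succ (succ (succ zero))) (vcons Nat (succ zero) (succ (succ zero)) (vcons Nat zero (succ (succ (succ (succ zero)))) (vnil Nat)))
type:
  Vec Nat (succ (succ (succ zero)))
reduction steps (normal order): 9
started in normal form: no
first contracted redex: a beta-redex


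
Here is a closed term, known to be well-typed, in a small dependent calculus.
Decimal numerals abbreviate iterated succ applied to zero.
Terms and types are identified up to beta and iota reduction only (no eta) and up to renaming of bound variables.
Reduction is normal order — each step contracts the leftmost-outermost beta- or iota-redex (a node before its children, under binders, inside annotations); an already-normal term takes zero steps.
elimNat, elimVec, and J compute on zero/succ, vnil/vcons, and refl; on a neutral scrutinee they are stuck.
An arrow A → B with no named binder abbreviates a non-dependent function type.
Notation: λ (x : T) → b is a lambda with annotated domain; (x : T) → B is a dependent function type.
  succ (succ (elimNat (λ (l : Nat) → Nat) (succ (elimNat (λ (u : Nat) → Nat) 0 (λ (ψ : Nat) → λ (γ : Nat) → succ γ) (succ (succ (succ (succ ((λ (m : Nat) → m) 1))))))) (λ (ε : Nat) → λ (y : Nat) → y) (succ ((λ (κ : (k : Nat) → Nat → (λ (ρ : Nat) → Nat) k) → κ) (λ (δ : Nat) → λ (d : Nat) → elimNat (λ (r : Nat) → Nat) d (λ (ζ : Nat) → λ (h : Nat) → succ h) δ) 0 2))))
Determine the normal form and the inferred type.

reduced normal form:
  8
type:
  Nat


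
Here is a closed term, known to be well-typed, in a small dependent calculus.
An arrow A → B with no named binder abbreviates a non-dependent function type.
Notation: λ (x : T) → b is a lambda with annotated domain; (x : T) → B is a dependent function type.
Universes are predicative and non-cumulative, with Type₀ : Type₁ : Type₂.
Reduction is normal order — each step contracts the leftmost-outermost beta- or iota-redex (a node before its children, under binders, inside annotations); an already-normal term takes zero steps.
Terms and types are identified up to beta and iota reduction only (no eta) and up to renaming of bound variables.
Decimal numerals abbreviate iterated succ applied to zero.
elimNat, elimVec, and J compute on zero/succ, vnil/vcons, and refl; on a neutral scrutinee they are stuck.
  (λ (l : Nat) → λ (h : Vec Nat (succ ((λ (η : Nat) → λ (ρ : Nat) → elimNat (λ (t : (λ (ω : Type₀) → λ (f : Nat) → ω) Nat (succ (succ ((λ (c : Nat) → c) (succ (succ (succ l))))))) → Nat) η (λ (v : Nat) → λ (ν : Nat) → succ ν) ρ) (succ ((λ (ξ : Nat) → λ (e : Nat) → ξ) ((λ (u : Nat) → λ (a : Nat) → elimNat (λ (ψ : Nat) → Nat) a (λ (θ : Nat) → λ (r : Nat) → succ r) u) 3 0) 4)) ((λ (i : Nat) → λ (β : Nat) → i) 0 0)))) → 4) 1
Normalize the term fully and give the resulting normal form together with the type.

reduced normal form:
  λ (l : Vec Nat 5) → 4
inferred type:
  Vec Nat 5 → Nat


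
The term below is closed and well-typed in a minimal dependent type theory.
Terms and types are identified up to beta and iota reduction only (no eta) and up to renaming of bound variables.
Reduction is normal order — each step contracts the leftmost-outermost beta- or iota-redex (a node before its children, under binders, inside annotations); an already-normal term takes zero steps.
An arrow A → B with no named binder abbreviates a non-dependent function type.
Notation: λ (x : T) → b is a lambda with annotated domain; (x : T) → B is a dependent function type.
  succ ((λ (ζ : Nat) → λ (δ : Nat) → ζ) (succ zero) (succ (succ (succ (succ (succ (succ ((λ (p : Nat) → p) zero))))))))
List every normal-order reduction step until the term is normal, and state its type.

reduction (normal order):
  succ ((λ (ζ : Nat) → λ (δ : Nat) → ζ) (succ zero) (succ (succ (succ (succ (succ (succ ((λ (p : Nat) → p) zero))))))))
  ~> succ ((λ (ζ : Nat) → succ zero) (succ (succ (succ (succ (succ (succ ((λ (δ : Nat) → δ) zero))))))))
  ~> succ (succ zero)
type:
  Nat


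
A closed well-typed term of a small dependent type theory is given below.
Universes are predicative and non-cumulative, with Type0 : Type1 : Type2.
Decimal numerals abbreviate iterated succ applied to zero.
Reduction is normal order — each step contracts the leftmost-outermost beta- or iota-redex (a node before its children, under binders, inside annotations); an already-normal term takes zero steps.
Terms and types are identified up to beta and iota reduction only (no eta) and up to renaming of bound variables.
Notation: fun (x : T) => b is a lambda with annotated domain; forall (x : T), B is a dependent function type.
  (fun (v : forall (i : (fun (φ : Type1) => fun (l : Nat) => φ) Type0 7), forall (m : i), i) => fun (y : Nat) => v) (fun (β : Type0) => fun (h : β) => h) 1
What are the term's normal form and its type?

resulting normal form:
  fun (v : Type0) => fun (i : v) => i
inferred type:
  forall (v : Type0), forall (i : v), v
observation: the term reaches its normal form after 2 normal-order steps.


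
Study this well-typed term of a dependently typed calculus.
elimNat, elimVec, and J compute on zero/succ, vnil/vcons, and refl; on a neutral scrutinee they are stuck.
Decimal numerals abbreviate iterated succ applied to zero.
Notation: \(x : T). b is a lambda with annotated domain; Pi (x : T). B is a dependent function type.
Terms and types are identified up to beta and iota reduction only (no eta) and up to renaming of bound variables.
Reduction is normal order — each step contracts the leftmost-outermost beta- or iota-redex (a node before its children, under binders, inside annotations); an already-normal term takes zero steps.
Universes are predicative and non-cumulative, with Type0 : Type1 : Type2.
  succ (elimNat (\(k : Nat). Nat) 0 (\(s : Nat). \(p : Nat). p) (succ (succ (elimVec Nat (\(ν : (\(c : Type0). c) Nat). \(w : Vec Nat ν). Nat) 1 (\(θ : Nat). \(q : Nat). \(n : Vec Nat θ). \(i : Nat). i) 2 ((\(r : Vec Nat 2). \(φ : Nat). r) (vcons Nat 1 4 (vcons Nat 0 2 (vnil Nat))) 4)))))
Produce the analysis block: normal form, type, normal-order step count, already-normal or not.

reduced normal form:
  1
the term's type:
  Nat
steps to reach normal form (normal order): 24
started in normal form: no
first contracted redex: an elimNat iota-redex


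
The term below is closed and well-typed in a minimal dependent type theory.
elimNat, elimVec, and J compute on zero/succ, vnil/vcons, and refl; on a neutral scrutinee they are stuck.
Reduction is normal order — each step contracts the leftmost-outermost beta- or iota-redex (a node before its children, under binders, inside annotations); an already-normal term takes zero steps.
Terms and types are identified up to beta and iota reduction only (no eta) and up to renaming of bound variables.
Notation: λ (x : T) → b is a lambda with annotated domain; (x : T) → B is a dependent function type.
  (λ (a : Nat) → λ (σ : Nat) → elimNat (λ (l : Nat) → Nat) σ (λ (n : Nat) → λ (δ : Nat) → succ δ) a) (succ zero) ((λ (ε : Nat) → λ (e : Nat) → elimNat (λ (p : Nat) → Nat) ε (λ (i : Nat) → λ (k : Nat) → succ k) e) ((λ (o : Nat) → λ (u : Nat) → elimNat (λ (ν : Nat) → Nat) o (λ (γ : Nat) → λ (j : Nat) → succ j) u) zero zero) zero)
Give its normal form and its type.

reduced normal form:
  succ zero
inferred type:
  Nat
observation: contracting a beta-redex first, the term normalizes in 12 steps.


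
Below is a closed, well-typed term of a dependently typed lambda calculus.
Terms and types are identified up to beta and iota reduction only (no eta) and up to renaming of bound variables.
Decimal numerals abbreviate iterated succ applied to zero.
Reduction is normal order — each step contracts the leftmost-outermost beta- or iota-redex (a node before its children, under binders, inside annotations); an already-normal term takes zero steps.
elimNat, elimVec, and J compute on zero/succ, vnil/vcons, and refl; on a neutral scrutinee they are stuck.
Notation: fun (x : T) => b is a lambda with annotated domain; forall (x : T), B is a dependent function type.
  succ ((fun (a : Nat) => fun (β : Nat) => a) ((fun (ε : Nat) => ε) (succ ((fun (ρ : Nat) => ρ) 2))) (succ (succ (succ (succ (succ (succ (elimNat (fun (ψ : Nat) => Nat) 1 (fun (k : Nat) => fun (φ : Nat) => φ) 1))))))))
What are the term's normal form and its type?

normal form:
  4
the term's type:
  Nat
observation: normalization takes exactly 4 steps under the normal-order strategy.


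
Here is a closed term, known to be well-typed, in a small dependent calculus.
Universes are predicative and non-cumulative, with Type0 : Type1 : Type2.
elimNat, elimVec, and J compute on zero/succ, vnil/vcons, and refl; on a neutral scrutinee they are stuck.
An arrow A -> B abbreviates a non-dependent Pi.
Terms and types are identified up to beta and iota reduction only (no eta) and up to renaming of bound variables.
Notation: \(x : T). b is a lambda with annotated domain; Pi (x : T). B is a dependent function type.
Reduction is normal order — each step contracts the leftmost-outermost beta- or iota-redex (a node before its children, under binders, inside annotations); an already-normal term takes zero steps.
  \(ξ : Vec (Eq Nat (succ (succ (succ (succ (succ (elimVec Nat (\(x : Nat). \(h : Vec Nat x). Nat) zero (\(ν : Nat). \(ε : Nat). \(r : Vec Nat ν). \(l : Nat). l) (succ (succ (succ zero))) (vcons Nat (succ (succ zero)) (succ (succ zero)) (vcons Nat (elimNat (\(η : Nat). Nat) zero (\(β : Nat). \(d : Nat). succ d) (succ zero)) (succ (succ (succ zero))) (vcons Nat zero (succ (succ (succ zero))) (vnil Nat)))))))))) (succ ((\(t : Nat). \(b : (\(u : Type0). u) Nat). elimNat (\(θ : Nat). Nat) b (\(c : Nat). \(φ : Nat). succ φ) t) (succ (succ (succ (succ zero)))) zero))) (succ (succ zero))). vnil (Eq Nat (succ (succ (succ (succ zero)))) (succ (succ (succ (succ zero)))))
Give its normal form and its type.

reduced normal form:
  \(ξ : Vec (Eq Nat (succ (succ (succ (succ (succ zero))))) (succ (succ (succ (succ (succ zero)))))) (succ (succ zero))). vnil (Eq Nat (succ (succ (succ (succ zero)))) (succ (succ (succ (succ zero)))))
type:
  Vec (Eq Nat (succ (succ (succ (succ (succ zero))))) (succ (succ (succ (succ (succ zero)))))) (succ (succ zero)) -> Vec (Eq Nat (succ (succ (succ (succ zero)))) (succ (succ (succ (succ zero))))) zero


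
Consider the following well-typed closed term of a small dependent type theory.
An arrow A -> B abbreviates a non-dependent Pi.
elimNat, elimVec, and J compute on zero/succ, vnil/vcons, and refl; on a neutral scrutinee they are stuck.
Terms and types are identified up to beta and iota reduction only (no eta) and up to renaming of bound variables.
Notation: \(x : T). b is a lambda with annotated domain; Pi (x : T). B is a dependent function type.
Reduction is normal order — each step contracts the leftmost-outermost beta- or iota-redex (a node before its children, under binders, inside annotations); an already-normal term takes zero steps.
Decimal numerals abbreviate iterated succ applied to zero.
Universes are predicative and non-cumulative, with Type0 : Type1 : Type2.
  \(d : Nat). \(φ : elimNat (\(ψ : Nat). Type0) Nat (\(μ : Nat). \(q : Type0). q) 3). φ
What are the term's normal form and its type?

resulting normal form:
  \(d : Nat). \(φ : Nat). φ
type:
  Nat -> Nat -> Nat
observation: normalization takes exactly 10 steps under the normal-order strategy.


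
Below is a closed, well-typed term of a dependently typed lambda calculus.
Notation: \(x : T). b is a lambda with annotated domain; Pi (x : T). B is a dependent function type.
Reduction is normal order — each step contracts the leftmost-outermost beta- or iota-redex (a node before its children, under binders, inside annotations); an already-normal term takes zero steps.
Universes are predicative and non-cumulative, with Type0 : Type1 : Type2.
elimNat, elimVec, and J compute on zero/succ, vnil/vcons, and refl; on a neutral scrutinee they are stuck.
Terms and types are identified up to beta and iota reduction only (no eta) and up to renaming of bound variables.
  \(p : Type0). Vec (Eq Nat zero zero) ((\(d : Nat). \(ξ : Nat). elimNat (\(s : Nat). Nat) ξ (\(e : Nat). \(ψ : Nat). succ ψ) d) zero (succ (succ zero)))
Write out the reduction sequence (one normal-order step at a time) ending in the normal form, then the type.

normal-order reduction:
  \(p : Type0). Vec (Eq Nat zero zero) ((\(d : Nat). \(ξ : Nat). elimNat (\(s : Nat). Nat) ξ (\(e : Nat). \(ψ : Nat). succ ψ) d) zero (succ (succ zero)))
  ~> \(p : Type0). Vec (Eq Nat zero zero) ((\(d : Nat). elimNat (\(ξ : Nat). Nat) d (\(s : Nat). \(e : Nat). succ e) zero) (succ (succ zero)))
  ~> \(p : Type0). Vec (Eq Nat zero zero) (elimNat (\(d : Nat). Nat) (succ (succ zero)) (\(ξ : Nat). \(s : Nat). succ s) zero)
  ~> \(p : Type0). Vec (Eq Nat zero zero) (succ (succ zero))
the term's type:
  Pi (p : Type0). Type0


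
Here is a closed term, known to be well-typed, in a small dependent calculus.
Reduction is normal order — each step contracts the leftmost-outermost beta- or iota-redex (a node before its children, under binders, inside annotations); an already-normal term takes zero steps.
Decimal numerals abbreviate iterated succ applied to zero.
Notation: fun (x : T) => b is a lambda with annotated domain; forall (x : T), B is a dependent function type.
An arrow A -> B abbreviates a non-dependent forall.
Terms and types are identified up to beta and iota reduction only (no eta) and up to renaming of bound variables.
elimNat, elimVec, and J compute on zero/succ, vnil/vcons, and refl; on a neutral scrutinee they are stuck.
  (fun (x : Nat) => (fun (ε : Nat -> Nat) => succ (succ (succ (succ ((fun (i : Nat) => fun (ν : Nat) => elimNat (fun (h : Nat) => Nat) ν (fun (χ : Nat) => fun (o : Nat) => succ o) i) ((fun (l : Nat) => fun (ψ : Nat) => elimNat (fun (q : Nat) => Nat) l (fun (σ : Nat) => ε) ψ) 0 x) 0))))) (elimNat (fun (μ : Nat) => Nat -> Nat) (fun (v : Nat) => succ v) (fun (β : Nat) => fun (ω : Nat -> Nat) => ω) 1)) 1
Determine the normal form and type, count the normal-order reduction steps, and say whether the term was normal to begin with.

normal form:
  5
inferred type:
  Nat
reduction steps (normal order): 18
already normal: no
first redex: a beta-redex


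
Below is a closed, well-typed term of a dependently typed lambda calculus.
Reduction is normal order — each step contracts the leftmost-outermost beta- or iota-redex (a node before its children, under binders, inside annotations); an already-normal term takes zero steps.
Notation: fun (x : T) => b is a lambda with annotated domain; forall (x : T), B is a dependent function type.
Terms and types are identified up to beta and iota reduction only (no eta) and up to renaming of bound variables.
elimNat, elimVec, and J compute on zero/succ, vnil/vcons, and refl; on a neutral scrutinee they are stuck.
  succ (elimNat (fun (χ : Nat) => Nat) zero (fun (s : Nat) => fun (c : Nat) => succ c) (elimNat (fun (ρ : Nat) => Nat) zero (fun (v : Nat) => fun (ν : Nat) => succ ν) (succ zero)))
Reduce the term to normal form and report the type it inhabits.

reduced normal form:
  succ (succ zero)
inferred type:
  Nat
observation: 8 normal-order steps normalize the term, beginning with an elimNat iota-redex.


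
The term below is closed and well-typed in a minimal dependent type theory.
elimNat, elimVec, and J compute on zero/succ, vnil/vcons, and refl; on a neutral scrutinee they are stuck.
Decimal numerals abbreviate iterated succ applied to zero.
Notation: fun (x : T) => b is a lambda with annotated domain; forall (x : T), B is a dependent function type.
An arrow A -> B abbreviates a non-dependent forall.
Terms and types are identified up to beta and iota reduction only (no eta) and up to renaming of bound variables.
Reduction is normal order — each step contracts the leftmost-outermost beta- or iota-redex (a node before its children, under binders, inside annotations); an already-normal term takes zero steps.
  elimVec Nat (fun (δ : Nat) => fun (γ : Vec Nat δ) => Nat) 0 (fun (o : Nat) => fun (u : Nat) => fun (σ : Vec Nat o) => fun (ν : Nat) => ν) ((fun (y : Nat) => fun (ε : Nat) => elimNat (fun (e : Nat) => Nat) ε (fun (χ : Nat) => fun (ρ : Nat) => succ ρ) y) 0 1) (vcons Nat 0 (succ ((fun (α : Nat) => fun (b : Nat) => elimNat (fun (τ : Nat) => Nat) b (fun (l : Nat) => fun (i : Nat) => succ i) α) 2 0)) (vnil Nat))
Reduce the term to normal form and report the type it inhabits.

normal form:
  0
the term's type:
  Nat
observation: contracting an elimVec iota-redex first, the term normalizes in 6 steps.


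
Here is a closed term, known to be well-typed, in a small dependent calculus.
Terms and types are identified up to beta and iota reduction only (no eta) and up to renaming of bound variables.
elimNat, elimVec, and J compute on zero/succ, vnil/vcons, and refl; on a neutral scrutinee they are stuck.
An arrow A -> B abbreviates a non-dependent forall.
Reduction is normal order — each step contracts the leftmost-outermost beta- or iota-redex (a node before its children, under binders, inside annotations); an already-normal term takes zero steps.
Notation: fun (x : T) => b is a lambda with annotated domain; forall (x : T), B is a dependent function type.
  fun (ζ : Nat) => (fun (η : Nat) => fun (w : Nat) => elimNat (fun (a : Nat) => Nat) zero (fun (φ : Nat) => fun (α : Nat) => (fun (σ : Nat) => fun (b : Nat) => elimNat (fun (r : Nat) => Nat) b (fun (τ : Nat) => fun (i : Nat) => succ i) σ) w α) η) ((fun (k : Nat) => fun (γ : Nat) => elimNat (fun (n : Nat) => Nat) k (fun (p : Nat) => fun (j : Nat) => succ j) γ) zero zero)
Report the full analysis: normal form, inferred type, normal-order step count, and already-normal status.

resulting normal form:
  fun (ζ : Nat) => fun (η : Nat) => zero
the term's type:
  Nat -> Nat -> Nat
steps to reach normal form (normal order): 7
already normal: no
first redex: a beta-redex


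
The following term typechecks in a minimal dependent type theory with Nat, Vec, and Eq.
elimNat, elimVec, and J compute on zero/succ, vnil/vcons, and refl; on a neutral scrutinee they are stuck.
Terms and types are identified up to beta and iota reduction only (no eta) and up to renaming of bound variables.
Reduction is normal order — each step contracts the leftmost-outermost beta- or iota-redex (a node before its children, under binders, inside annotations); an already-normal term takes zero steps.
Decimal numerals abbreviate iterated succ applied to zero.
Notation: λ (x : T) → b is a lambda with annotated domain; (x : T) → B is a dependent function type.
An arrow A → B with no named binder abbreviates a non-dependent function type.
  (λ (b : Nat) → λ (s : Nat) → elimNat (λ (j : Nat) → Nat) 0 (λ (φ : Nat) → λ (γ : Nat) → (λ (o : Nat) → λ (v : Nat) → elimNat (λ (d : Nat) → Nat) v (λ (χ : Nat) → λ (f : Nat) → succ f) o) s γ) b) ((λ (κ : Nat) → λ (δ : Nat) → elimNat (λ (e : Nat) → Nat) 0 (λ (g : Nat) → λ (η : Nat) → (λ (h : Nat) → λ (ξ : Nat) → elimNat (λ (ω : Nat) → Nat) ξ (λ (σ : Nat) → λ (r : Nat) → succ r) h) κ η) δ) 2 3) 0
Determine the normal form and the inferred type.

reduced normal form:
  0
type:
  Nat
observation: 63 normal-order steps normalize the term, beginning with a beta-redex.
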